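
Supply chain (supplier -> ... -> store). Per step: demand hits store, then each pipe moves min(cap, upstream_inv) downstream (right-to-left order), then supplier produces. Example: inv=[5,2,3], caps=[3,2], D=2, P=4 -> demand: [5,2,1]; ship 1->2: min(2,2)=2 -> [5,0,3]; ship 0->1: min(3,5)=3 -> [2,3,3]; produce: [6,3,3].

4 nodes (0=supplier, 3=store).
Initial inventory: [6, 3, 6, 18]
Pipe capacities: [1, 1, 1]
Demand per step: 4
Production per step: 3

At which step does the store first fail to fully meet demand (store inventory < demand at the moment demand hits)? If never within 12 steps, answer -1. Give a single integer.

Step 1: demand=4,sold=4 ship[2->3]=1 ship[1->2]=1 ship[0->1]=1 prod=3 -> [8 3 6 15]
Step 2: demand=4,sold=4 ship[2->3]=1 ship[1->2]=1 ship[0->1]=1 prod=3 -> [10 3 6 12]
Step 3: demand=4,sold=4 ship[2->3]=1 ship[1->2]=1 ship[0->1]=1 prod=3 -> [12 3 6 9]
Step 4: demand=4,sold=4 ship[2->3]=1 ship[1->2]=1 ship[0->1]=1 prod=3 -> [14 3 6 6]
Step 5: demand=4,sold=4 ship[2->3]=1 ship[1->2]=1 ship[0->1]=1 prod=3 -> [16 3 6 3]
Step 6: demand=4,sold=3 ship[2->3]=1 ship[1->2]=1 ship[0->1]=1 prod=3 -> [18 3 6 1]
Step 7: demand=4,sold=1 ship[2->3]=1 ship[1->2]=1 ship[0->1]=1 prod=3 -> [20 3 6 1]
Step 8: demand=4,sold=1 ship[2->3]=1 ship[1->2]=1 ship[0->1]=1 prod=3 -> [22 3 6 1]
Step 9: demand=4,sold=1 ship[2->3]=1 ship[1->2]=1 ship[0->1]=1 prod=3 -> [24 3 6 1]
Step 10: demand=4,sold=1 ship[2->3]=1 ship[1->2]=1 ship[0->1]=1 prod=3 -> [26 3 6 1]
Step 11: demand=4,sold=1 ship[2->3]=1 ship[1->2]=1 ship[0->1]=1 prod=3 -> [28 3 6 1]
Step 12: demand=4,sold=1 ship[2->3]=1 ship[1->2]=1 ship[0->1]=1 prod=3 -> [30 3 6 1]
First stockout at step 6

6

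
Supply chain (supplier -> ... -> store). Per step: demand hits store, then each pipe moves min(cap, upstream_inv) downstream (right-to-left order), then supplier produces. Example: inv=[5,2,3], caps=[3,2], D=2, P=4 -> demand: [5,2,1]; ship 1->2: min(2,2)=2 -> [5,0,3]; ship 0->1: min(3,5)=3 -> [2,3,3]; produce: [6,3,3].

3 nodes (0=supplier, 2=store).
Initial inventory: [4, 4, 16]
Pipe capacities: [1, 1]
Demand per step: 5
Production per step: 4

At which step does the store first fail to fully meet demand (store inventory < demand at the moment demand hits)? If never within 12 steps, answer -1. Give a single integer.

Step 1: demand=5,sold=5 ship[1->2]=1 ship[0->1]=1 prod=4 -> [7 4 12]
Step 2: demand=5,sold=5 ship[1->2]=1 ship[0->1]=1 prod=4 -> [10 4 8]
Step 3: demand=5,sold=5 ship[1->2]=1 ship[0->1]=1 prod=4 -> [13 4 4]
Step 4: demand=5,sold=4 ship[1->2]=1 ship[0->1]=1 prod=4 -> [16 4 1]
Step 5: demand=5,sold=1 ship[1->2]=1 ship[0->1]=1 prod=4 -> [19 4 1]
Step 6: demand=5,sold=1 ship[1->2]=1 ship[0->1]=1 prod=4 -> [22 4 1]
Step 7: demand=5,sold=1 ship[1->2]=1 ship[0->1]=1 prod=4 -> [25 4 1]
Step 8: demand=5,sold=1 ship[1->2]=1 ship[0->1]=1 prod=4 -> [28 4 1]
Step 9: demand=5,sold=1 ship[1->2]=1 ship[0->1]=1 prod=4 -> [31 4 1]
Step 10: demand=5,sold=1 ship[1->2]=1 ship[0->1]=1 prod=4 -> [34 4 1]
Step 11: demand=5,sold=1 ship[1->2]=1 ship[0->1]=1 prod=4 -> [37 4 1]
Step 12: demand=5,sold=1 ship[1->2]=1 ship[0->1]=1 prod=4 -> [40 4 1]
First stockout at step 4

4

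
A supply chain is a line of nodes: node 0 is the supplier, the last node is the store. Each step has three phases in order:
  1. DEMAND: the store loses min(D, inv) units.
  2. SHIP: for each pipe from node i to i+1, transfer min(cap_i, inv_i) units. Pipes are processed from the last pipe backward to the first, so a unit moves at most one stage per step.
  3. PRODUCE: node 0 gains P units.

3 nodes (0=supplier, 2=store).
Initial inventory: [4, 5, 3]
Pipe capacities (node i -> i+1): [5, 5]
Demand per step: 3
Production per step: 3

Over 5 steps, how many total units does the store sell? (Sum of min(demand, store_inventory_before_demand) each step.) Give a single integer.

Answer: 15

Derivation:
Step 1: sold=3 (running total=3) -> [3 4 5]
Step 2: sold=3 (running total=6) -> [3 3 6]
Step 3: sold=3 (running total=9) -> [3 3 6]
Step 4: sold=3 (running total=12) -> [3 3 6]
Step 5: sold=3 (running total=15) -> [3 3 6]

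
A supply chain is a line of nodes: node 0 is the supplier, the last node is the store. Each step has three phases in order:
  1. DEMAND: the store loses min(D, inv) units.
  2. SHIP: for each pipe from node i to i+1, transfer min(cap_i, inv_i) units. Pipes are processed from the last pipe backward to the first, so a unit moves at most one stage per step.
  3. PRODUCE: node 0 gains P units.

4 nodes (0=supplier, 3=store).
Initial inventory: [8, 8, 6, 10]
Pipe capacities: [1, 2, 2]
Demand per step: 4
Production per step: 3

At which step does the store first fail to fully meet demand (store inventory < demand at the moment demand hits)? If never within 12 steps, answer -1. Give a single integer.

Step 1: demand=4,sold=4 ship[2->3]=2 ship[1->2]=2 ship[0->1]=1 prod=3 -> [10 7 6 8]
Step 2: demand=4,sold=4 ship[2->3]=2 ship[1->2]=2 ship[0->1]=1 prod=3 -> [12 6 6 6]
Step 3: demand=4,sold=4 ship[2->3]=2 ship[1->2]=2 ship[0->1]=1 prod=3 -> [14 5 6 4]
Step 4: demand=4,sold=4 ship[2->3]=2 ship[1->2]=2 ship[0->1]=1 prod=3 -> [16 4 6 2]
Step 5: demand=4,sold=2 ship[2->3]=2 ship[1->2]=2 ship[0->1]=1 prod=3 -> [18 3 6 2]
Step 6: demand=4,sold=2 ship[2->3]=2 ship[1->2]=2 ship[0->1]=1 prod=3 -> [20 2 6 2]
Step 7: demand=4,sold=2 ship[2->3]=2 ship[1->2]=2 ship[0->1]=1 prod=3 -> [22 1 6 2]
Step 8: demand=4,sold=2 ship[2->3]=2 ship[1->2]=1 ship[0->1]=1 prod=3 -> [24 1 5 2]
Step 9: demand=4,sold=2 ship[2->3]=2 ship[1->2]=1 ship[0->1]=1 prod=3 -> [26 1 4 2]
Step 10: demand=4,sold=2 ship[2->3]=2 ship[1->2]=1 ship[0->1]=1 prod=3 -> [28 1 3 2]
Step 11: demand=4,sold=2 ship[2->3]=2 ship[1->2]=1 ship[0->1]=1 prod=3 -> [30 1 2 2]
Step 12: demand=4,sold=2 ship[2->3]=2 ship[1->2]=1 ship[0->1]=1 prod=3 -> [32 1 1 2]
First stockout at step 5

5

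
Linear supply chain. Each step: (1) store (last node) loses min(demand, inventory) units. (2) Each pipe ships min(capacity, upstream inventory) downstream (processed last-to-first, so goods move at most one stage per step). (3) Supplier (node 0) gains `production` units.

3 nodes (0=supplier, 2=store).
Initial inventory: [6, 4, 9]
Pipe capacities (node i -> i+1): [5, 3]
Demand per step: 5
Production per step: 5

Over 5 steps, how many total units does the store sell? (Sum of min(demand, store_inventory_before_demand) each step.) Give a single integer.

Step 1: sold=5 (running total=5) -> [6 6 7]
Step 2: sold=5 (running total=10) -> [6 8 5]
Step 3: sold=5 (running total=15) -> [6 10 3]
Step 4: sold=3 (running total=18) -> [6 12 3]
Step 5: sold=3 (running total=21) -> [6 14 3]

Answer: 21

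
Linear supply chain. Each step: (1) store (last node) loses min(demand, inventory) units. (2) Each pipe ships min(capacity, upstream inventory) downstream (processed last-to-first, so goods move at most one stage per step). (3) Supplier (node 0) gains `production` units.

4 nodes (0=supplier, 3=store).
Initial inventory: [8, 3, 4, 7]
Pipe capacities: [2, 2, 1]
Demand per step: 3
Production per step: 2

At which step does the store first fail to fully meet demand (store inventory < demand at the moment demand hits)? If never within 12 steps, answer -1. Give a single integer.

Step 1: demand=3,sold=3 ship[2->3]=1 ship[1->2]=2 ship[0->1]=2 prod=2 -> [8 3 5 5]
Step 2: demand=3,sold=3 ship[2->3]=1 ship[1->2]=2 ship[0->1]=2 prod=2 -> [8 3 6 3]
Step 3: demand=3,sold=3 ship[2->3]=1 ship[1->2]=2 ship[0->1]=2 prod=2 -> [8 3 7 1]
Step 4: demand=3,sold=1 ship[2->3]=1 ship[1->2]=2 ship[0->1]=2 prod=2 -> [8 3 8 1]
Step 5: demand=3,sold=1 ship[2->3]=1 ship[1->2]=2 ship[0->1]=2 prod=2 -> [8 3 9 1]
Step 6: demand=3,sold=1 ship[2->3]=1 ship[1->2]=2 ship[0->1]=2 prod=2 -> [8 3 10 1]
Step 7: demand=3,sold=1 ship[2->3]=1 ship[1->2]=2 ship[0->1]=2 prod=2 -> [8 3 11 1]
Step 8: demand=3,sold=1 ship[2->3]=1 ship[1->2]=2 ship[0->1]=2 prod=2 -> [8 3 12 1]
Step 9: demand=3,sold=1 ship[2->3]=1 ship[1->2]=2 ship[0->1]=2 prod=2 -> [8 3 13 1]
Step 10: demand=3,sold=1 ship[2->3]=1 ship[1->2]=2 ship[0->1]=2 prod=2 -> [8 3 14 1]
Step 11: demand=3,sold=1 ship[2->3]=1 ship[1->2]=2 ship[0->1]=2 prod=2 -> [8 3 15 1]
Step 12: demand=3,sold=1 ship[2->3]=1 ship[1->2]=2 ship[0->1]=2 prod=2 -> [8 3 16 1]
First stockout at step 4

4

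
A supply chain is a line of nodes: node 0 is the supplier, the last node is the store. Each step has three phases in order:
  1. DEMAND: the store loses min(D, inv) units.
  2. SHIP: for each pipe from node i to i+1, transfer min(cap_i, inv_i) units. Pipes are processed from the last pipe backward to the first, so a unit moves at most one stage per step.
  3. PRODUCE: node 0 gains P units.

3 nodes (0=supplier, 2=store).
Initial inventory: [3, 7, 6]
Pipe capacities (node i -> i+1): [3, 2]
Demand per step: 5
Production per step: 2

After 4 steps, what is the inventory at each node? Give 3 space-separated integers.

Step 1: demand=5,sold=5 ship[1->2]=2 ship[0->1]=3 prod=2 -> inv=[2 8 3]
Step 2: demand=5,sold=3 ship[1->2]=2 ship[0->1]=2 prod=2 -> inv=[2 8 2]
Step 3: demand=5,sold=2 ship[1->2]=2 ship[0->1]=2 prod=2 -> inv=[2 8 2]
Step 4: demand=5,sold=2 ship[1->2]=2 ship[0->1]=2 prod=2 -> inv=[2 8 2]

2 8 2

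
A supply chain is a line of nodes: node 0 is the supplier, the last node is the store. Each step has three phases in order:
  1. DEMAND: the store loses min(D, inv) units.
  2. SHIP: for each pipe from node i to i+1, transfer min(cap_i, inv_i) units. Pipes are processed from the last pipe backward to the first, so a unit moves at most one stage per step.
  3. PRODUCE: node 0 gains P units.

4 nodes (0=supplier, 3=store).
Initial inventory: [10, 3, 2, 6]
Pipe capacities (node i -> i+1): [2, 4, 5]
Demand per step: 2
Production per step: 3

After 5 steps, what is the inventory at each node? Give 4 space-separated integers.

Step 1: demand=2,sold=2 ship[2->3]=2 ship[1->2]=3 ship[0->1]=2 prod=3 -> inv=[11 2 3 6]
Step 2: demand=2,sold=2 ship[2->3]=3 ship[1->2]=2 ship[0->1]=2 prod=3 -> inv=[12 2 2 7]
Step 3: demand=2,sold=2 ship[2->3]=2 ship[1->2]=2 ship[0->1]=2 prod=3 -> inv=[13 2 2 7]
Step 4: demand=2,sold=2 ship[2->3]=2 ship[1->2]=2 ship[0->1]=2 prod=3 -> inv=[14 2 2 7]
Step 5: demand=2,sold=2 ship[2->3]=2 ship[1->2]=2 ship[0->1]=2 prod=3 -> inv=[15 2 2 7]

15 2 2 7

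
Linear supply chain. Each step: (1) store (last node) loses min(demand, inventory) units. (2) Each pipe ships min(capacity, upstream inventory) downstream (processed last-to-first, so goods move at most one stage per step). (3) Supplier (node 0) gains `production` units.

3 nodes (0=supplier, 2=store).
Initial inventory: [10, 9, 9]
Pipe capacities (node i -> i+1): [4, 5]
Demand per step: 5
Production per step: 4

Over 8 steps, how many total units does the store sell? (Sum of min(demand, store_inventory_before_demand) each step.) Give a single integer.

Step 1: sold=5 (running total=5) -> [10 8 9]
Step 2: sold=5 (running total=10) -> [10 7 9]
Step 3: sold=5 (running total=15) -> [10 6 9]
Step 4: sold=5 (running total=20) -> [10 5 9]
Step 5: sold=5 (running total=25) -> [10 4 9]
Step 6: sold=5 (running total=30) -> [10 4 8]
Step 7: sold=5 (running total=35) -> [10 4 7]
Step 8: sold=5 (running total=40) -> [10 4 6]

Answer: 40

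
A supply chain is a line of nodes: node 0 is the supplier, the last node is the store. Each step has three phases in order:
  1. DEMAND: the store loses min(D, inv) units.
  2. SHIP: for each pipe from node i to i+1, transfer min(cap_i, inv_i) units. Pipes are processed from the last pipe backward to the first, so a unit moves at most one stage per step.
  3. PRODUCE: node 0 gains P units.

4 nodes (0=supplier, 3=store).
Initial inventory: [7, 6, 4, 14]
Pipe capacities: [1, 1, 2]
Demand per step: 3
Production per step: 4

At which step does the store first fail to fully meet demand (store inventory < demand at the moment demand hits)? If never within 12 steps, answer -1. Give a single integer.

Step 1: demand=3,sold=3 ship[2->3]=2 ship[1->2]=1 ship[0->1]=1 prod=4 -> [10 6 3 13]
Step 2: demand=3,sold=3 ship[2->3]=2 ship[1->2]=1 ship[0->1]=1 prod=4 -> [13 6 2 12]
Step 3: demand=3,sold=3 ship[2->3]=2 ship[1->2]=1 ship[0->1]=1 prod=4 -> [16 6 1 11]
Step 4: demand=3,sold=3 ship[2->3]=1 ship[1->2]=1 ship[0->1]=1 prod=4 -> [19 6 1 9]
Step 5: demand=3,sold=3 ship[2->3]=1 ship[1->2]=1 ship[0->1]=1 prod=4 -> [22 6 1 7]
Step 6: demand=3,sold=3 ship[2->3]=1 ship[1->2]=1 ship[0->1]=1 prod=4 -> [25 6 1 5]
Step 7: demand=3,sold=3 ship[2->3]=1 ship[1->2]=1 ship[0->1]=1 prod=4 -> [28 6 1 3]
Step 8: demand=3,sold=3 ship[2->3]=1 ship[1->2]=1 ship[0->1]=1 prod=4 -> [31 6 1 1]
Step 9: demand=3,sold=1 ship[2->3]=1 ship[1->2]=1 ship[0->1]=1 prod=4 -> [34 6 1 1]
Step 10: demand=3,sold=1 ship[2->3]=1 ship[1->2]=1 ship[0->1]=1 prod=4 -> [37 6 1 1]
Step 11: demand=3,sold=1 ship[2->3]=1 ship[1->2]=1 ship[0->1]=1 prod=4 -> [40 6 1 1]
Step 12: demand=3,sold=1 ship[2->3]=1 ship[1->2]=1 ship[0->1]=1 prod=4 -> [43 6 1 1]
First stockout at step 9

9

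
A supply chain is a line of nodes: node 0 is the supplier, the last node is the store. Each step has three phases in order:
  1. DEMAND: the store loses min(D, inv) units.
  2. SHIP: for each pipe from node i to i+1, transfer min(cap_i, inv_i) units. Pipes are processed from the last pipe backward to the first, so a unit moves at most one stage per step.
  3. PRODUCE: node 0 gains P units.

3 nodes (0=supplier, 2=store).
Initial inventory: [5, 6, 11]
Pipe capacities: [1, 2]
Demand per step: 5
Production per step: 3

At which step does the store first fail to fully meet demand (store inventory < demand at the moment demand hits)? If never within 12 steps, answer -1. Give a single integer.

Step 1: demand=5,sold=5 ship[1->2]=2 ship[0->1]=1 prod=3 -> [7 5 8]
Step 2: demand=5,sold=5 ship[1->2]=2 ship[0->1]=1 prod=3 -> [9 4 5]
Step 3: demand=5,sold=5 ship[1->2]=2 ship[0->1]=1 prod=3 -> [11 3 2]
Step 4: demand=5,sold=2 ship[1->2]=2 ship[0->1]=1 prod=3 -> [13 2 2]
Step 5: demand=5,sold=2 ship[1->2]=2 ship[0->1]=1 prod=3 -> [15 1 2]
Step 6: demand=5,sold=2 ship[1->2]=1 ship[0->1]=1 prod=3 -> [17 1 1]
Step 7: demand=5,sold=1 ship[1->2]=1 ship[0->1]=1 prod=3 -> [19 1 1]
Step 8: demand=5,sold=1 ship[1->2]=1 ship[0->1]=1 prod=3 -> [21 1 1]
Step 9: demand=5,sold=1 ship[1->2]=1 ship[0->1]=1 prod=3 -> [23 1 1]
Step 10: demand=5,sold=1 ship[1->2]=1 ship[0->1]=1 prod=3 -> [25 1 1]
Step 11: demand=5,sold=1 ship[1->2]=1 ship[0->1]=1 prod=3 -> [27 1 1]
Step 12: demand=5,sold=1 ship[1->2]=1 ship[0->1]=1 prod=3 -> [29 1 1]
First stockout at step 4

4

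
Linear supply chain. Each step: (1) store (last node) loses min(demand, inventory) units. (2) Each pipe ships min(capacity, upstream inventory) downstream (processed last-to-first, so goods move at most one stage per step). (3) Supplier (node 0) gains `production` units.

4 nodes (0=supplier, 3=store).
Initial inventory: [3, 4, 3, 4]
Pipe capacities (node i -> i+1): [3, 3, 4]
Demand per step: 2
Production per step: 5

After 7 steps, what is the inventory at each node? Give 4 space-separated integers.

Step 1: demand=2,sold=2 ship[2->3]=3 ship[1->2]=3 ship[0->1]=3 prod=5 -> inv=[5 4 3 5]
Step 2: demand=2,sold=2 ship[2->3]=3 ship[1->2]=3 ship[0->1]=3 prod=5 -> inv=[7 4 3 6]
Step 3: demand=2,sold=2 ship[2->3]=3 ship[1->2]=3 ship[0->1]=3 prod=5 -> inv=[9 4 3 7]
Step 4: demand=2,sold=2 ship[2->3]=3 ship[1->2]=3 ship[0->1]=3 prod=5 -> inv=[11 4 3 8]
Step 5: demand=2,sold=2 ship[2->3]=3 ship[1->2]=3 ship[0->1]=3 prod=5 -> inv=[13 4 3 9]
Step 6: demand=2,sold=2 ship[2->3]=3 ship[1->2]=3 ship[0->1]=3 prod=5 -> inv=[15 4 3 10]
Step 7: demand=2,sold=2 ship[2->3]=3 ship[1->2]=3 ship[0->1]=3 prod=5 -> inv=[17 4 3 11]

17 4 3 11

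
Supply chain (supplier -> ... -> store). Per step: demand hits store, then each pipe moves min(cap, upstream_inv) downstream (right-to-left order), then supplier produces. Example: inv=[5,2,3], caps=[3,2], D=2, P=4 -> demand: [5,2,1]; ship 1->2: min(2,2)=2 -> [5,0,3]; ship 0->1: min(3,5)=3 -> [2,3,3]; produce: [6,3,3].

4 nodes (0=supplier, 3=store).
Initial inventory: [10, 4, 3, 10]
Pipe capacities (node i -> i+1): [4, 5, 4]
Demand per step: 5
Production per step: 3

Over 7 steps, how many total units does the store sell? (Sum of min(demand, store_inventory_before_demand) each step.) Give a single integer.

Step 1: sold=5 (running total=5) -> [9 4 4 8]
Step 2: sold=5 (running total=10) -> [8 4 4 7]
Step 3: sold=5 (running total=15) -> [7 4 4 6]
Step 4: sold=5 (running total=20) -> [6 4 4 5]
Step 5: sold=5 (running total=25) -> [5 4 4 4]
Step 6: sold=4 (running total=29) -> [4 4 4 4]
Step 7: sold=4 (running total=33) -> [3 4 4 4]

Answer: 33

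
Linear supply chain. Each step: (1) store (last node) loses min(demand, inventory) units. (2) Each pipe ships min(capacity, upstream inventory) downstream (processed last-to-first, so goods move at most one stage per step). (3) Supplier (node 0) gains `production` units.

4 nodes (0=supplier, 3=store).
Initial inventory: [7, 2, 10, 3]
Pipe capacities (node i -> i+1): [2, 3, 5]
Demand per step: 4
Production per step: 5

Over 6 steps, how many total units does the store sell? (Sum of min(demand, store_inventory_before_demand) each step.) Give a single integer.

Answer: 21

Derivation:
Step 1: sold=3 (running total=3) -> [10 2 7 5]
Step 2: sold=4 (running total=7) -> [13 2 4 6]
Step 3: sold=4 (running total=11) -> [16 2 2 6]
Step 4: sold=4 (running total=15) -> [19 2 2 4]
Step 5: sold=4 (running total=19) -> [22 2 2 2]
Step 6: sold=2 (running total=21) -> [25 2 2 2]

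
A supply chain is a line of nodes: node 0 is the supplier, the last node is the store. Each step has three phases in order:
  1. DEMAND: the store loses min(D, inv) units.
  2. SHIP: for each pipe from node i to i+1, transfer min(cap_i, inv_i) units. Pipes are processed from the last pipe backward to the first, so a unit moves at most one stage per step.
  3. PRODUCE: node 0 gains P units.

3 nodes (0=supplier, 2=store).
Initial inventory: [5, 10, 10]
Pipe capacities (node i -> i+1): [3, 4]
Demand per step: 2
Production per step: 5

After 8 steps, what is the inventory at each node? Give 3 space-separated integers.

Step 1: demand=2,sold=2 ship[1->2]=4 ship[0->1]=3 prod=5 -> inv=[7 9 12]
Step 2: demand=2,sold=2 ship[1->2]=4 ship[0->1]=3 prod=5 -> inv=[9 8 14]
Step 3: demand=2,sold=2 ship[1->2]=4 ship[0->1]=3 prod=5 -> inv=[11 7 16]
Step 4: demand=2,sold=2 ship[1->2]=4 ship[0->1]=3 prod=5 -> inv=[13 6 18]
Step 5: demand=2,sold=2 ship[1->2]=4 ship[0->1]=3 prod=5 -> inv=[15 5 20]
Step 6: demand=2,sold=2 ship[1->2]=4 ship[0->1]=3 prod=5 -> inv=[17 4 22]
Step 7: demand=2,sold=2 ship[1->2]=4 ship[0->1]=3 prod=5 -> inv=[19 3 24]
Step 8: demand=2,sold=2 ship[1->2]=3 ship[0->1]=3 prod=5 -> inv=[21 3 25]

21 3 25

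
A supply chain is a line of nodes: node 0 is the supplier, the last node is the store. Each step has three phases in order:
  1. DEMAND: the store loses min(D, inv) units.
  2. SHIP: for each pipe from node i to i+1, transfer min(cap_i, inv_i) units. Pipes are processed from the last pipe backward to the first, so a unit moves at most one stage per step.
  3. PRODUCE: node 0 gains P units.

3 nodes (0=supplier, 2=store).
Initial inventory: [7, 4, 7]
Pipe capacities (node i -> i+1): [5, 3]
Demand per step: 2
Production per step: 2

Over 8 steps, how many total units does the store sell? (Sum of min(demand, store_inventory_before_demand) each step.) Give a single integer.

Step 1: sold=2 (running total=2) -> [4 6 8]
Step 2: sold=2 (running total=4) -> [2 7 9]
Step 3: sold=2 (running total=6) -> [2 6 10]
Step 4: sold=2 (running total=8) -> [2 5 11]
Step 5: sold=2 (running total=10) -> [2 4 12]
Step 6: sold=2 (running total=12) -> [2 3 13]
Step 7: sold=2 (running total=14) -> [2 2 14]
Step 8: sold=2 (running total=16) -> [2 2 14]

Answer: 16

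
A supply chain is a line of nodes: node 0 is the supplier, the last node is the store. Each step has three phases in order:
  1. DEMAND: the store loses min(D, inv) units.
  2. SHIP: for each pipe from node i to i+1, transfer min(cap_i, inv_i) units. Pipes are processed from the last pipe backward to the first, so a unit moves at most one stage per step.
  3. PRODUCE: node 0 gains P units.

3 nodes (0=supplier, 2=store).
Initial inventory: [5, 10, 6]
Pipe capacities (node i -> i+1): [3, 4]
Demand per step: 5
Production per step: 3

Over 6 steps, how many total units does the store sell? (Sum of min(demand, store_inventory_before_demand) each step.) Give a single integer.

Step 1: sold=5 (running total=5) -> [5 9 5]
Step 2: sold=5 (running total=10) -> [5 8 4]
Step 3: sold=4 (running total=14) -> [5 7 4]
Step 4: sold=4 (running total=18) -> [5 6 4]
Step 5: sold=4 (running total=22) -> [5 5 4]
Step 6: sold=4 (running total=26) -> [5 4 4]

Answer: 26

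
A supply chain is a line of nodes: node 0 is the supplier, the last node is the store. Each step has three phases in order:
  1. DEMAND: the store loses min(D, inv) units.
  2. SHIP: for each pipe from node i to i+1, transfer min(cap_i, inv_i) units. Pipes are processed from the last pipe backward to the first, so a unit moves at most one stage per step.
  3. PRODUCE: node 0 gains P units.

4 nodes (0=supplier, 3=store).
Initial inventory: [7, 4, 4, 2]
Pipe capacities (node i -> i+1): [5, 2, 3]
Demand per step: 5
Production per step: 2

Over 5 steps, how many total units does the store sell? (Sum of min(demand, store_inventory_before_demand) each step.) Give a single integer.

Answer: 12

Derivation:
Step 1: sold=2 (running total=2) -> [4 7 3 3]
Step 2: sold=3 (running total=5) -> [2 9 2 3]
Step 3: sold=3 (running total=8) -> [2 9 2 2]
Step 4: sold=2 (running total=10) -> [2 9 2 2]
Step 5: sold=2 (running total=12) -> [2 9 2 2]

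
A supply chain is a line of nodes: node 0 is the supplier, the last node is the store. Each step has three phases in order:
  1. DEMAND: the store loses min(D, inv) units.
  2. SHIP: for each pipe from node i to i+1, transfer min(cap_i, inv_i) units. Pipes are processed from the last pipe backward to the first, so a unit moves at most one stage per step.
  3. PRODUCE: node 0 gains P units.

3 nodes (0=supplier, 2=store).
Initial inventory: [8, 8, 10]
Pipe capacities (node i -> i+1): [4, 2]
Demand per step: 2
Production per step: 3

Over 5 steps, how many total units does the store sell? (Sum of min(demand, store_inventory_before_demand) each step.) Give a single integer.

Answer: 10

Derivation:
Step 1: sold=2 (running total=2) -> [7 10 10]
Step 2: sold=2 (running total=4) -> [6 12 10]
Step 3: sold=2 (running total=6) -> [5 14 10]
Step 4: sold=2 (running total=8) -> [4 16 10]
Step 5: sold=2 (running total=10) -> [3 18 10]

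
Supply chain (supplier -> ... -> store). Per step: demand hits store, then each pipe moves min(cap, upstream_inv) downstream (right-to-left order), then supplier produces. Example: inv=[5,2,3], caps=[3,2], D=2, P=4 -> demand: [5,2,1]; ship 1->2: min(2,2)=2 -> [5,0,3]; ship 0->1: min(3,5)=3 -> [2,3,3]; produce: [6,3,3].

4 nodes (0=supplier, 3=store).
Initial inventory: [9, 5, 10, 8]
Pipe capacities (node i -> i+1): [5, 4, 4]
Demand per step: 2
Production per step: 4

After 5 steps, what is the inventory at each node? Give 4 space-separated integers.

Step 1: demand=2,sold=2 ship[2->3]=4 ship[1->2]=4 ship[0->1]=5 prod=4 -> inv=[8 6 10 10]
Step 2: demand=2,sold=2 ship[2->3]=4 ship[1->2]=4 ship[0->1]=5 prod=4 -> inv=[7 7 10 12]
Step 3: demand=2,sold=2 ship[2->3]=4 ship[1->2]=4 ship[0->1]=5 prod=4 -> inv=[6 8 10 14]
Step 4: demand=2,sold=2 ship[2->3]=4 ship[1->2]=4 ship[0->1]=5 prod=4 -> inv=[5 9 10 16]
Step 5: demand=2,sold=2 ship[2->3]=4 ship[1->2]=4 ship[0->1]=5 prod=4 -> inv=[4 10 10 18]

4 10 10 18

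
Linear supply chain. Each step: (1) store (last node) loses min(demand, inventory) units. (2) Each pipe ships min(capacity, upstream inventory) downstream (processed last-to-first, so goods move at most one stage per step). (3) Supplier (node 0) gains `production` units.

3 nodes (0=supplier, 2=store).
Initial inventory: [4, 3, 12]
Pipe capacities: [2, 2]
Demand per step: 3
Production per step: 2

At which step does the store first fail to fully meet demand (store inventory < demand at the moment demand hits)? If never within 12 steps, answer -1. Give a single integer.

Step 1: demand=3,sold=3 ship[1->2]=2 ship[0->1]=2 prod=2 -> [4 3 11]
Step 2: demand=3,sold=3 ship[1->2]=2 ship[0->1]=2 prod=2 -> [4 3 10]
Step 3: demand=3,sold=3 ship[1->2]=2 ship[0->1]=2 prod=2 -> [4 3 9]
Step 4: demand=3,sold=3 ship[1->2]=2 ship[0->1]=2 prod=2 -> [4 3 8]
Step 5: demand=3,sold=3 ship[1->2]=2 ship[0->1]=2 prod=2 -> [4 3 7]
Step 6: demand=3,sold=3 ship[1->2]=2 ship[0->1]=2 prod=2 -> [4 3 6]
Step 7: demand=3,sold=3 ship[1->2]=2 ship[0->1]=2 prod=2 -> [4 3 5]
Step 8: demand=3,sold=3 ship[1->2]=2 ship[0->1]=2 prod=2 -> [4 3 4]
Step 9: demand=3,sold=3 ship[1->2]=2 ship[0->1]=2 prod=2 -> [4 3 3]
Step 10: demand=3,sold=3 ship[1->2]=2 ship[0->1]=2 prod=2 -> [4 3 2]
Step 11: demand=3,sold=2 ship[1->2]=2 ship[0->1]=2 prod=2 -> [4 3 2]
Step 12: demand=3,sold=2 ship[1->2]=2 ship[0->1]=2 prod=2 -> [4 3 2]
First stockout at step 11

11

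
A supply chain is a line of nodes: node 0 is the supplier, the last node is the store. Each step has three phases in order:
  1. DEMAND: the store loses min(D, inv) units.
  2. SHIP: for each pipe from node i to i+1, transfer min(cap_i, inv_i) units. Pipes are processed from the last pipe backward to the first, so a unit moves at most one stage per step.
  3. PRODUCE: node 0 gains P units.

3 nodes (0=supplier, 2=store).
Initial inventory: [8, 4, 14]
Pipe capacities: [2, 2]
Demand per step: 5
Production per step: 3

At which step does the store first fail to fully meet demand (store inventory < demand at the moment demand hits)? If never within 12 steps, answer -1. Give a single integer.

Step 1: demand=5,sold=5 ship[1->2]=2 ship[0->1]=2 prod=3 -> [9 4 11]
Step 2: demand=5,sold=5 ship[1->2]=2 ship[0->1]=2 prod=3 -> [10 4 8]
Step 3: demand=5,sold=5 ship[1->2]=2 ship[0->1]=2 prod=3 -> [11 4 5]
Step 4: demand=5,sold=5 ship[1->2]=2 ship[0->1]=2 prod=3 -> [12 4 2]
Step 5: demand=5,sold=2 ship[1->2]=2 ship[0->1]=2 prod=3 -> [13 4 2]
Step 6: demand=5,sold=2 ship[1->2]=2 ship[0->1]=2 prod=3 -> [14 4 2]
Step 7: demand=5,sold=2 ship[1->2]=2 ship[0->1]=2 prod=3 -> [15 4 2]
Step 8: demand=5,sold=2 ship[1->2]=2 ship[0->1]=2 prod=3 -> [16 4 2]
Step 9: demand=5,sold=2 ship[1->2]=2 ship[0->1]=2 prod=3 -> [17 4 2]
Step 10: demand=5,sold=2 ship[1->2]=2 ship[0->1]=2 prod=3 -> [18 4 2]
Step 11: demand=5,sold=2 ship[1->2]=2 ship[0->1]=2 prod=3 -> [19 4 2]
Step 12: demand=5,sold=2 ship[1->2]=2 ship[0->1]=2 prod=3 -> [20 4 2]
First stockout at step 5

5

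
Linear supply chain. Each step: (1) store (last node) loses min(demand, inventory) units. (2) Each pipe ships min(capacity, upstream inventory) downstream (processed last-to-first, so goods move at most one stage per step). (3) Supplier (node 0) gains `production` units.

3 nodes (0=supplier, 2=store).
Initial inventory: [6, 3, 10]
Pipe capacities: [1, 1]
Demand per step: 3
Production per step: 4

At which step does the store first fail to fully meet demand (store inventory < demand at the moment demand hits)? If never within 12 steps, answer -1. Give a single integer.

Step 1: demand=3,sold=3 ship[1->2]=1 ship[0->1]=1 prod=4 -> [9 3 8]
Step 2: demand=3,sold=3 ship[1->2]=1 ship[0->1]=1 prod=4 -> [12 3 6]
Step 3: demand=3,sold=3 ship[1->2]=1 ship[0->1]=1 prod=4 -> [15 3 4]
Step 4: demand=3,sold=3 ship[1->2]=1 ship[0->1]=1 prod=4 -> [18 3 2]
Step 5: demand=3,sold=2 ship[1->2]=1 ship[0->1]=1 prod=4 -> [21 3 1]
Step 6: demand=3,sold=1 ship[1->2]=1 ship[0->1]=1 prod=4 -> [24 3 1]
Step 7: demand=3,sold=1 ship[1->2]=1 ship[0->1]=1 prod=4 -> [27 3 1]
Step 8: demand=3,sold=1 ship[1->2]=1 ship[0->1]=1 prod=4 -> [30 3 1]
Step 9: demand=3,sold=1 ship[1->2]=1 ship[0->1]=1 prod=4 -> [33 3 1]
Step 10: demand=3,sold=1 ship[1->2]=1 ship[0->1]=1 prod=4 -> [36 3 1]
Step 11: demand=3,sold=1 ship[1->2]=1 ship[0->1]=1 prod=4 -> [39 3 1]
Step 12: demand=3,sold=1 ship[1->2]=1 ship[0->1]=1 prod=4 -> [42 3 1]
First stockout at step 5

5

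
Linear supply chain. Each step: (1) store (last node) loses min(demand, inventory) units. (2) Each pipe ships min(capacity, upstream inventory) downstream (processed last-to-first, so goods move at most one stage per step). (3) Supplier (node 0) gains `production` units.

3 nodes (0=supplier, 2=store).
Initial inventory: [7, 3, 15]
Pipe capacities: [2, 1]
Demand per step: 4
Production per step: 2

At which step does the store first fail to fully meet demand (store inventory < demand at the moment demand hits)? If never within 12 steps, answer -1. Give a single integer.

Step 1: demand=4,sold=4 ship[1->2]=1 ship[0->1]=2 prod=2 -> [7 4 12]
Step 2: demand=4,sold=4 ship[1->2]=1 ship[0->1]=2 prod=2 -> [7 5 9]
Step 3: demand=4,sold=4 ship[1->2]=1 ship[0->1]=2 prod=2 -> [7 6 6]
Step 4: demand=4,sold=4 ship[1->2]=1 ship[0->1]=2 prod=2 -> [7 7 3]
Step 5: demand=4,sold=3 ship[1->2]=1 ship[0->1]=2 prod=2 -> [7 8 1]
Step 6: demand=4,sold=1 ship[1->2]=1 ship[0->1]=2 prod=2 -> [7 9 1]
Step 7: demand=4,sold=1 ship[1->2]=1 ship[0->1]=2 prod=2 -> [7 10 1]
Step 8: demand=4,sold=1 ship[1->2]=1 ship[0->1]=2 prod=2 -> [7 11 1]
Step 9: demand=4,sold=1 ship[1->2]=1 ship[0->1]=2 prod=2 -> [7 12 1]
Step 10: demand=4,sold=1 ship[1->2]=1 ship[0->1]=2 prod=2 -> [7 13 1]
Step 11: demand=4,sold=1 ship[1->2]=1 ship[0->1]=2 prod=2 -> [7 14 1]
Step 12: demand=4,sold=1 ship[1->2]=1 ship[0->1]=2 prod=2 -> [7 15 1]
First stockout at step 5

5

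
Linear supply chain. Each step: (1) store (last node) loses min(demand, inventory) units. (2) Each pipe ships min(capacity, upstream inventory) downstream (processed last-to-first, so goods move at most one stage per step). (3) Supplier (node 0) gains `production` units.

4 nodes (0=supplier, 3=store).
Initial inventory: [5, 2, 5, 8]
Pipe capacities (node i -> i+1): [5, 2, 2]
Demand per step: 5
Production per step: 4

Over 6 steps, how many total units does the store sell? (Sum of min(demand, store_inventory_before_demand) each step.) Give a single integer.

Step 1: sold=5 (running total=5) -> [4 5 5 5]
Step 2: sold=5 (running total=10) -> [4 7 5 2]
Step 3: sold=2 (running total=12) -> [4 9 5 2]
Step 4: sold=2 (running total=14) -> [4 11 5 2]
Step 5: sold=2 (running total=16) -> [4 13 5 2]
Step 6: sold=2 (running total=18) -> [4 15 5 2]

Answer: 18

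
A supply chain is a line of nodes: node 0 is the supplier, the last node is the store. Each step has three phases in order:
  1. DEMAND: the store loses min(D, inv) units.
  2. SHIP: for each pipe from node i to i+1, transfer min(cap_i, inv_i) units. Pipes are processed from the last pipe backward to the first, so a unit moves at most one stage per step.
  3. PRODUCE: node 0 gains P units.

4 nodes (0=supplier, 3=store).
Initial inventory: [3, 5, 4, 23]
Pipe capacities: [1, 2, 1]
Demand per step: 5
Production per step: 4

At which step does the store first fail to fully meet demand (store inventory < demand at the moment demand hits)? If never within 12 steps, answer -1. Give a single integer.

Step 1: demand=5,sold=5 ship[2->3]=1 ship[1->2]=2 ship[0->1]=1 prod=4 -> [6 4 5 19]
Step 2: demand=5,sold=5 ship[2->3]=1 ship[1->2]=2 ship[0->1]=1 prod=4 -> [9 3 6 15]
Step 3: demand=5,sold=5 ship[2->3]=1 ship[1->2]=2 ship[0->1]=1 prod=4 -> [12 2 7 11]
Step 4: demand=5,sold=5 ship[2->3]=1 ship[1->2]=2 ship[0->1]=1 prod=4 -> [15 1 8 7]
Step 5: demand=5,sold=5 ship[2->3]=1 ship[1->2]=1 ship[0->1]=1 prod=4 -> [18 1 8 3]
Step 6: demand=5,sold=3 ship[2->3]=1 ship[1->2]=1 ship[0->1]=1 prod=4 -> [21 1 8 1]
Step 7: demand=5,sold=1 ship[2->3]=1 ship[1->2]=1 ship[0->1]=1 prod=4 -> [24 1 8 1]
Step 8: demand=5,sold=1 ship[2->3]=1 ship[1->2]=1 ship[0->1]=1 prod=4 -> [27 1 8 1]
Step 9: demand=5,sold=1 ship[2->3]=1 ship[1->2]=1 ship[0->1]=1 prod=4 -> [30 1 8 1]
Step 10: demand=5,sold=1 ship[2->3]=1 ship[1->2]=1 ship[0->1]=1 prod=4 -> [33 1 8 1]
Step 11: demand=5,sold=1 ship[2->3]=1 ship[1->2]=1 ship[0->1]=1 prod=4 -> [36 1 8 1]
Step 12: demand=5,sold=1 ship[2->3]=1 ship[1->2]=1 ship[0->1]=1 prod=4 -> [39 1 8 1]
First stockout at step 6

6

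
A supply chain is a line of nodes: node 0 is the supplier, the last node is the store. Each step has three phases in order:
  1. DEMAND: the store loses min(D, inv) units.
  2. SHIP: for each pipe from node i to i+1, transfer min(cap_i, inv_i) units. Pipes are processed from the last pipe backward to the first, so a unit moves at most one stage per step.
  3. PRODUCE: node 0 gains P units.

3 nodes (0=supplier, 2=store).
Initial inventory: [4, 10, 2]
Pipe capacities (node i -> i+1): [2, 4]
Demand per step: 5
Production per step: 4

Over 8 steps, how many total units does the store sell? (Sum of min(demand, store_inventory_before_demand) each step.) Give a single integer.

Answer: 24

Derivation:
Step 1: sold=2 (running total=2) -> [6 8 4]
Step 2: sold=4 (running total=6) -> [8 6 4]
Step 3: sold=4 (running total=10) -> [10 4 4]
Step 4: sold=4 (running total=14) -> [12 2 4]
Step 5: sold=4 (running total=18) -> [14 2 2]
Step 6: sold=2 (running total=20) -> [16 2 2]
Step 7: sold=2 (running total=22) -> [18 2 2]
Step 8: sold=2 (running total=24) -> [20 2 2]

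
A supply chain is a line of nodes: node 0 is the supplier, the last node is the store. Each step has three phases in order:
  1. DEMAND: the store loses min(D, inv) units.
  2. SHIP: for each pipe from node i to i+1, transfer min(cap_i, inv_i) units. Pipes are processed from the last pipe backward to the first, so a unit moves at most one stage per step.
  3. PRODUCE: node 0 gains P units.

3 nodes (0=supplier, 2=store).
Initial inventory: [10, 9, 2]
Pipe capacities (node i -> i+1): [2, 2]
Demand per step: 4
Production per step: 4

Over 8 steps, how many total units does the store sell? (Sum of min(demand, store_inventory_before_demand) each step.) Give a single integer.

Answer: 16

Derivation:
Step 1: sold=2 (running total=2) -> [12 9 2]
Step 2: sold=2 (running total=4) -> [14 9 2]
Step 3: sold=2 (running total=6) -> [16 9 2]
Step 4: sold=2 (running total=8) -> [18 9 2]
Step 5: sold=2 (running total=10) -> [20 9 2]
Step 6: sold=2 (running total=12) -> [22 9 2]
Step 7: sold=2 (running total=14) -> [24 9 2]
Step 8: sold=2 (running total=16) -> [26 9 2]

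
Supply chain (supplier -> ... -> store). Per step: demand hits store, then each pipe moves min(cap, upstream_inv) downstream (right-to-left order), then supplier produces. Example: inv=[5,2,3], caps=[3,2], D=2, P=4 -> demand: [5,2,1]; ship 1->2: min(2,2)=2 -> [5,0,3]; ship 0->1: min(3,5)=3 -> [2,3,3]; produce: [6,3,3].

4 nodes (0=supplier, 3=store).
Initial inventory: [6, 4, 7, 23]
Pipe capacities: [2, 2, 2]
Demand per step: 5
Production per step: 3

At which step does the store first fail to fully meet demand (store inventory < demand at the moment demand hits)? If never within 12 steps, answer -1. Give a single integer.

Step 1: demand=5,sold=5 ship[2->3]=2 ship[1->2]=2 ship[0->1]=2 prod=3 -> [7 4 7 20]
Step 2: demand=5,sold=5 ship[2->3]=2 ship[1->2]=2 ship[0->1]=2 prod=3 -> [8 4 7 17]
Step 3: demand=5,sold=5 ship[2->3]=2 ship[1->2]=2 ship[0->1]=2 prod=3 -> [9 4 7 14]
Step 4: demand=5,sold=5 ship[2->3]=2 ship[1->2]=2 ship[0->1]=2 prod=3 -> [10 4 7 11]
Step 5: demand=5,sold=5 ship[2->3]=2 ship[1->2]=2 ship[0->1]=2 prod=3 -> [11 4 7 8]
Step 6: demand=5,sold=5 ship[2->3]=2 ship[1->2]=2 ship[0->1]=2 prod=3 -> [12 4 7 5]
Step 7: demand=5,sold=5 ship[2->3]=2 ship[1->2]=2 ship[0->1]=2 prod=3 -> [13 4 7 2]
Step 8: demand=5,sold=2 ship[2->3]=2 ship[1->2]=2 ship[0->1]=2 prod=3 -> [14 4 7 2]
Step 9: demand=5,sold=2 ship[2->3]=2 ship[1->2]=2 ship[0->1]=2 prod=3 -> [15 4 7 2]
Step 10: demand=5,sold=2 ship[2->3]=2 ship[1->2]=2 ship[0->1]=2 prod=3 -> [16 4 7 2]
Step 11: demand=5,sold=2 ship[2->3]=2 ship[1->2]=2 ship[0->1]=2 prod=3 -> [17 4 7 2]
Step 12: demand=5,sold=2 ship[2->3]=2 ship[1->2]=2 ship[0->1]=2 prod=3 -> [18 4 7 2]
First stockout at step 8

8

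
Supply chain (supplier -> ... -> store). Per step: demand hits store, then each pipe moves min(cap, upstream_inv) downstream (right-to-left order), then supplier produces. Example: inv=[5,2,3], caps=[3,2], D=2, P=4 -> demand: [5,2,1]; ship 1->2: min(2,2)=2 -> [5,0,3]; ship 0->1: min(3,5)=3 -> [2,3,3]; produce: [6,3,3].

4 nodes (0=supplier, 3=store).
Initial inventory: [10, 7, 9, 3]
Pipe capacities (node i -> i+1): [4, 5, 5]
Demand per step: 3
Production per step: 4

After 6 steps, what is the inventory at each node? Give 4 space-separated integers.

Step 1: demand=3,sold=3 ship[2->3]=5 ship[1->2]=5 ship[0->1]=4 prod=4 -> inv=[10 6 9 5]
Step 2: demand=3,sold=3 ship[2->3]=5 ship[1->2]=5 ship[0->1]=4 prod=4 -> inv=[10 5 9 7]
Step 3: demand=3,sold=3 ship[2->3]=5 ship[1->2]=5 ship[0->1]=4 prod=4 -> inv=[10 4 9 9]
Step 4: demand=3,sold=3 ship[2->3]=5 ship[1->2]=4 ship[0->1]=4 prod=4 -> inv=[10 4 8 11]
Step 5: demand=3,sold=3 ship[2->3]=5 ship[1->2]=4 ship[0->1]=4 prod=4 -> inv=[10 4 7 13]
Step 6: demand=3,sold=3 ship[2->3]=5 ship[1->2]=4 ship[0->1]=4 prod=4 -> inv=[10 4 6 15]

10 4 6 15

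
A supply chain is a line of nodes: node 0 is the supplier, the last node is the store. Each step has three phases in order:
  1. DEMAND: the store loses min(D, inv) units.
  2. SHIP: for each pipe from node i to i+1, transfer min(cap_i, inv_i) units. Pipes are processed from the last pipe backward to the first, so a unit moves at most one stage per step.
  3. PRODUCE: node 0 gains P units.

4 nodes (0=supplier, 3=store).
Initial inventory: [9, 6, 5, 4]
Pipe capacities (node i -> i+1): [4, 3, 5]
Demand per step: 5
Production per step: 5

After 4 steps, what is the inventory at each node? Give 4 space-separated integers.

Step 1: demand=5,sold=4 ship[2->3]=5 ship[1->2]=3 ship[0->1]=4 prod=5 -> inv=[10 7 3 5]
Step 2: demand=5,sold=5 ship[2->3]=3 ship[1->2]=3 ship[0->1]=4 prod=5 -> inv=[11 8 3 3]
Step 3: demand=5,sold=3 ship[2->3]=3 ship[1->2]=3 ship[0->1]=4 prod=5 -> inv=[12 9 3 3]
Step 4: demand=5,sold=3 ship[2->3]=3 ship[1->2]=3 ship[0->1]=4 prod=5 -> inv=[13 10 3 3]

13 10 3 3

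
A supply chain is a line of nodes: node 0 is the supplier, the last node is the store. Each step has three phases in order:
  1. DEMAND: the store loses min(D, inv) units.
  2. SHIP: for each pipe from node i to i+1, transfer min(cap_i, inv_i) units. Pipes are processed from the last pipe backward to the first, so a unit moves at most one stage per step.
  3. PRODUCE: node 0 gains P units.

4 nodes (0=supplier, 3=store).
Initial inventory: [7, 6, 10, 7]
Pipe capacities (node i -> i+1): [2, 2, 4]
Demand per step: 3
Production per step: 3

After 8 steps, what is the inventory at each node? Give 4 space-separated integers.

Step 1: demand=3,sold=3 ship[2->3]=4 ship[1->2]=2 ship[0->1]=2 prod=3 -> inv=[8 6 8 8]
Step 2: demand=3,sold=3 ship[2->3]=4 ship[1->2]=2 ship[0->1]=2 prod=3 -> inv=[9 6 6 9]
Step 3: demand=3,sold=3 ship[2->3]=4 ship[1->2]=2 ship[0->1]=2 prod=3 -> inv=[10 6 4 10]
Step 4: demand=3,sold=3 ship[2->3]=4 ship[1->2]=2 ship[0->1]=2 prod=3 -> inv=[11 6 2 11]
Step 5: demand=3,sold=3 ship[2->3]=2 ship[1->2]=2 ship[0->1]=2 prod=3 -> inv=[12 6 2 10]
Step 6: demand=3,sold=3 ship[2->3]=2 ship[1->2]=2 ship[0->1]=2 prod=3 -> inv=[13 6 2 9]
Step 7: demand=3,sold=3 ship[2->3]=2 ship[1->2]=2 ship[0->1]=2 prod=3 -> inv=[14 6 2 8]
Step 8: demand=3,sold=3 ship[2->3]=2 ship[1->2]=2 ship[0->1]=2 prod=3 -> inv=[15 6 2 7]

15 6 2 7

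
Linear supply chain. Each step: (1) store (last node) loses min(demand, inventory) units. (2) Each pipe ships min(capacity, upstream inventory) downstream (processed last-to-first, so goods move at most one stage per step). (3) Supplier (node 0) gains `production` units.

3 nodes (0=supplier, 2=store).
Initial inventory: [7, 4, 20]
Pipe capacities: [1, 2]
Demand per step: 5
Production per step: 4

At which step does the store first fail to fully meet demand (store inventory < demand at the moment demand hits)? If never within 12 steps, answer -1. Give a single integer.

Step 1: demand=5,sold=5 ship[1->2]=2 ship[0->1]=1 prod=4 -> [10 3 17]
Step 2: demand=5,sold=5 ship[1->2]=2 ship[0->1]=1 prod=4 -> [13 2 14]
Step 3: demand=5,sold=5 ship[1->2]=2 ship[0->1]=1 prod=4 -> [16 1 11]
Step 4: demand=5,sold=5 ship[1->2]=1 ship[0->1]=1 prod=4 -> [19 1 7]
Step 5: demand=5,sold=5 ship[1->2]=1 ship[0->1]=1 prod=4 -> [22 1 3]
Step 6: demand=5,sold=3 ship[1->2]=1 ship[0->1]=1 prod=4 -> [25 1 1]
Step 7: demand=5,sold=1 ship[1->2]=1 ship[0->1]=1 prod=4 -> [28 1 1]
Step 8: demand=5,sold=1 ship[1->2]=1 ship[0->1]=1 prod=4 -> [31 1 1]
Step 9: demand=5,sold=1 ship[1->2]=1 ship[0->1]=1 prod=4 -> [34 1 1]
Step 10: demand=5,sold=1 ship[1->2]=1 ship[0->1]=1 prod=4 -> [37 1 1]
Step 11: demand=5,sold=1 ship[1->2]=1 ship[0->1]=1 prod=4 -> [40 1 1]
Step 12: demand=5,sold=1 ship[1->2]=1 ship[0->1]=1 prod=4 -> [43 1 1]
First stockout at step 6

6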